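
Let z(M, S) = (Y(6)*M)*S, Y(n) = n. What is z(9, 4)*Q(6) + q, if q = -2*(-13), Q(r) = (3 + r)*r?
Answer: 11690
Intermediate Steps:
z(M, S) = 6*M*S (z(M, S) = (6*M)*S = 6*M*S)
Q(r) = r*(3 + r)
q = 26
z(9, 4)*Q(6) + q = (6*9*4)*(6*(3 + 6)) + 26 = 216*(6*9) + 26 = 216*54 + 26 = 11664 + 26 = 11690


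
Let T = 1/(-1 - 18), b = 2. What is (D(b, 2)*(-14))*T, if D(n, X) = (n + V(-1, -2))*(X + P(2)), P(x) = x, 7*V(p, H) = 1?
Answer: 120/19 ≈ 6.3158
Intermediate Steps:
V(p, H) = ⅐ (V(p, H) = (⅐)*1 = ⅐)
D(n, X) = (2 + X)*(⅐ + n) (D(n, X) = (n + ⅐)*(X + 2) = (⅐ + n)*(2 + X) = (2 + X)*(⅐ + n))
T = -1/19 (T = 1/(-19) = -1/19 ≈ -0.052632)
(D(b, 2)*(-14))*T = ((2/7 + 2*2 + (⅐)*2 + 2*2)*(-14))*(-1/19) = ((2/7 + 4 + 2/7 + 4)*(-14))*(-1/19) = ((60/7)*(-14))*(-1/19) = -120*(-1/19) = 120/19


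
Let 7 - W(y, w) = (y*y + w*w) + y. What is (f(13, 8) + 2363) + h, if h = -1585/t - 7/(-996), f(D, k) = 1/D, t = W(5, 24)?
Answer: 18348251969/7755852 ≈ 2365.7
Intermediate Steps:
W(y, w) = 7 - y - w² - y² (W(y, w) = 7 - ((y*y + w*w) + y) = 7 - ((y² + w²) + y) = 7 - ((w² + y²) + y) = 7 - (y + w² + y²) = 7 + (-y - w² - y²) = 7 - y - w² - y²)
t = -599 (t = 7 - 1*5 - 1*24² - 1*5² = 7 - 5 - 1*576 - 1*25 = 7 - 5 - 576 - 25 = -599)
h = 1582853/596604 (h = -1585/(-599) - 7/(-996) = -1585*(-1/599) - 7*(-1/996) = 1585/599 + 7/996 = 1582853/596604 ≈ 2.6531)
(f(13, 8) + 2363) + h = (1/13 + 2363) + 1582853/596604 = 30720/13 + 1582853/596604 = 18348251969/7755852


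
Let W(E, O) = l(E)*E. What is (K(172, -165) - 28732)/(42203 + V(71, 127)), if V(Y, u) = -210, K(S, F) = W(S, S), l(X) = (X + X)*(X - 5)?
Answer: 9852324/41993 ≈ 234.62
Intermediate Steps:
l(X) = 2*X*(-5 + X) (l(X) = (2*X)*(-5 + X) = 2*X*(-5 + X))
W(E, O) = 2*E²*(-5 + E) (W(E, O) = (2*E*(-5 + E))*E = 2*E²*(-5 + E))
K(S, F) = 2*S²*(-5 + S)
(K(172, -165) - 28732)/(42203 + V(71, 127)) = (2*172²*(-5 + 172) - 28732)/(42203 - 210) = (2*29584*167 - 28732)/41993 = (9881056 - 28732)*(1/41993) = 9852324*(1/41993) = 9852324/41993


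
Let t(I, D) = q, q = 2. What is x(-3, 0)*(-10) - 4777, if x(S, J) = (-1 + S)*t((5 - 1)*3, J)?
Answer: -4697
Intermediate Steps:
t(I, D) = 2
x(S, J) = -2 + 2*S (x(S, J) = (-1 + S)*2 = -2 + 2*S)
x(-3, 0)*(-10) - 4777 = (-2 + 2*(-3))*(-10) - 4777 = (-2 - 6)*(-10) - 4777 = -8*(-10) - 4777 = 80 - 4777 = -4697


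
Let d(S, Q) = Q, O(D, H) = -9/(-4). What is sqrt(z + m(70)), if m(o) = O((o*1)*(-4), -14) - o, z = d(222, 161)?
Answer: sqrt(373)/2 ≈ 9.6566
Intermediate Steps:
O(D, H) = 9/4 (O(D, H) = -9*(-1/4) = 9/4)
z = 161
m(o) = 9/4 - o
sqrt(z + m(70)) = sqrt(161 + (9/4 - 1*70)) = sqrt(161 + (9/4 - 70)) = sqrt(161 - 271/4) = sqrt(373/4) = sqrt(373)/2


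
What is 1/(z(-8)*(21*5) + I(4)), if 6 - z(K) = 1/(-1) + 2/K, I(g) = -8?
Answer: 4/3013 ≈ 0.0013276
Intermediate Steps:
z(K) = 7 - 2/K (z(K) = 6 - (1/(-1) + 2/K) = 6 - (1*(-1) + 2/K) = 6 - (-1 + 2/K) = 6 + (1 - 2/K) = 7 - 2/K)
1/(z(-8)*(21*5) + I(4)) = 1/((7 - 2/(-8))*(21*5) - 8) = 1/((7 - 2*(-⅛))*105 - 8) = 1/((7 + ¼)*105 - 8) = 1/((29/4)*105 - 8) = 1/(3045/4 - 8) = 1/(3013/4) = 4/3013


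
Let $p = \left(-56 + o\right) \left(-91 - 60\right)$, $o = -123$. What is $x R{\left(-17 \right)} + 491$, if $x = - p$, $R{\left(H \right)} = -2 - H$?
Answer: $-404944$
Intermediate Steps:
$p = 27029$ ($p = \left(-56 - 123\right) \left(-91 - 60\right) = \left(-179\right) \left(-151\right) = 27029$)
$x = -27029$ ($x = \left(-1\right) 27029 = -27029$)
$x R{\left(-17 \right)} + 491 = - 27029 \left(-2 - -17\right) + 491 = - 27029 \left(-2 + 17\right) + 491 = \left(-27029\right) 15 + 491 = -405435 + 491 = -404944$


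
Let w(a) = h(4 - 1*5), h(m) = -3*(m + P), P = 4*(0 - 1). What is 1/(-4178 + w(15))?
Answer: -1/4163 ≈ -0.00024021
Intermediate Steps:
P = -4 (P = 4*(-1) = -4)
h(m) = 12 - 3*m (h(m) = -3*(m - 4) = -3*(-4 + m) = 12 - 3*m)
w(a) = 15 (w(a) = 12 - 3*(4 - 1*5) = 12 - 3*(4 - 5) = 12 - 3*(-1) = 12 + 3 = 15)
1/(-4178 + w(15)) = 1/(-4178 + 15) = 1/(-4163) = -1/4163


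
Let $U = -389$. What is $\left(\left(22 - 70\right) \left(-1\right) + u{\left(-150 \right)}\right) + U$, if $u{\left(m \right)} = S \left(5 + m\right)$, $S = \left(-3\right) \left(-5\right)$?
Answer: $-2516$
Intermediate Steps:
$S = 15$
$u{\left(m \right)} = 75 + 15 m$ ($u{\left(m \right)} = 15 \left(5 + m\right) = 75 + 15 m$)
$\left(\left(22 - 70\right) \left(-1\right) + u{\left(-150 \right)}\right) + U = \left(\left(22 - 70\right) \left(-1\right) + \left(75 + 15 \left(-150\right)\right)\right) - 389 = \left(\left(-48\right) \left(-1\right) + \left(75 - 2250\right)\right) - 389 = \left(48 - 2175\right) - 389 = -2127 - 389 = -2516$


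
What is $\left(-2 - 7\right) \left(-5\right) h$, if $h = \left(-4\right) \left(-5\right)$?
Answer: $900$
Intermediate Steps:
$h = 20$
$\left(-2 - 7\right) \left(-5\right) h = \left(-2 - 7\right) \left(-5\right) 20 = \left(-9\right) \left(-5\right) 20 = 45 \cdot 20 = 900$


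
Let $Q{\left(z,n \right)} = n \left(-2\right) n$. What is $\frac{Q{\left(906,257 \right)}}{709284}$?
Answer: $- \frac{66049}{354642} \approx -0.18624$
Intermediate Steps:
$Q{\left(z,n \right)} = - 2 n^{2}$ ($Q{\left(z,n \right)} = - 2 n n = - 2 n^{2}$)
$\frac{Q{\left(906,257 \right)}}{709284} = \frac{\left(-2\right) 257^{2}}{709284} = \left(-2\right) 66049 \cdot \frac{1}{709284} = \left(-132098\right) \frac{1}{709284} = - \frac{66049}{354642}$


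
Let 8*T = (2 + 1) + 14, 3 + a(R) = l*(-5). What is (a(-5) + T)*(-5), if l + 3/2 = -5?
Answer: -1265/8 ≈ -158.13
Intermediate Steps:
l = -13/2 (l = -3/2 - 5 = -13/2 ≈ -6.5000)
a(R) = 59/2 (a(R) = -3 - 13/2*(-5) = -3 + 65/2 = 59/2)
T = 17/8 (T = ((2 + 1) + 14)/8 = (3 + 14)/8 = (⅛)*17 = 17/8 ≈ 2.1250)
(a(-5) + T)*(-5) = (59/2 + 17/8)*(-5) = (253/8)*(-5) = -1265/8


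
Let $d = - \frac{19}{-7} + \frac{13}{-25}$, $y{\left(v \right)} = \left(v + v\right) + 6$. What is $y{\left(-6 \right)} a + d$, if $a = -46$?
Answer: $\frac{48684}{175} \approx 278.19$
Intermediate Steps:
$y{\left(v \right)} = 6 + 2 v$ ($y{\left(v \right)} = 2 v + 6 = 6 + 2 v$)
$d = \frac{384}{175}$ ($d = \left(-19\right) \left(- \frac{1}{7}\right) + 13 \left(- \frac{1}{25}\right) = \frac{19}{7} - \frac{13}{25} = \frac{384}{175} \approx 2.1943$)
$y{\left(-6 \right)} a + d = \left(6 + 2 \left(-6\right)\right) \left(-46\right) + \frac{384}{175} = \left(6 - 12\right) \left(-46\right) + \frac{384}{175} = \left(-6\right) \left(-46\right) + \frac{384}{175} = 276 + \frac{384}{175} = \frac{48684}{175}$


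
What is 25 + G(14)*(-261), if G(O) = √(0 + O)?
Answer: 25 - 261*√14 ≈ -951.57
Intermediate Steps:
G(O) = √O
25 + G(14)*(-261) = 25 + √14*(-261) = 25 - 261*√14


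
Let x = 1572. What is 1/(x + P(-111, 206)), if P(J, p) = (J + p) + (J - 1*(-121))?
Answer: 1/1677 ≈ 0.00059630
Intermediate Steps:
P(J, p) = 121 + p + 2*J (P(J, p) = (J + p) + (J + 121) = (J + p) + (121 + J) = 121 + p + 2*J)
1/(x + P(-111, 206)) = 1/(1572 + (121 + 206 + 2*(-111))) = 1/(1572 + (121 + 206 - 222)) = 1/(1572 + 105) = 1/1677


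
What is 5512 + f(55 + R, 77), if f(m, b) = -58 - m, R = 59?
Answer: 5340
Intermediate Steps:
5512 + f(55 + R, 77) = 5512 + (-58 - (55 + 59)) = 5512 + (-58 - 1*114) = 5512 + (-58 - 114) = 5512 - 172 = 5340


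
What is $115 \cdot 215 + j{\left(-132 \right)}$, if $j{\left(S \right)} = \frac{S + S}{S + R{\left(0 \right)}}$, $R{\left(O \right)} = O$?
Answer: $24727$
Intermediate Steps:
$j{\left(S \right)} = 2$ ($j{\left(S \right)} = \frac{S + S}{S + 0} = \frac{2 S}{S} = 2$)
$115 \cdot 215 + j{\left(-132 \right)} = 115 \cdot 215 + 2 = 24725 + 2 = 24727$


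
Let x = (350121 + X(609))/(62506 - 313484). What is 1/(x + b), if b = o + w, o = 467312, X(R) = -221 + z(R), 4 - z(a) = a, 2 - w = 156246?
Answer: 250978/78070875209 ≈ 3.2147e-6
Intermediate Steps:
w = -156244 (w = 2 - 1*156246 = 2 - 156246 = -156244)
z(a) = 4 - a
X(R) = -217 - R (X(R) = -221 + (4 - R) = -217 - R)
b = 311068 (b = 467312 - 156244 = 311068)
x = -349295/250978 (x = (350121 + (-217 - 1*609))/(62506 - 313484) = (350121 + (-217 - 609))/(-250978) = (350121 - 826)*(-1/250978) = 349295*(-1/250978) = -349295/250978 ≈ -1.3917)
1/(x + b) = 1/(-349295/250978 + 311068) = 1/(78070875209/250978) = 250978/78070875209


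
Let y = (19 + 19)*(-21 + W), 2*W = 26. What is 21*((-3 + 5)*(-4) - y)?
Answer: 6216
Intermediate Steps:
W = 13 (W = (½)*26 = 13)
y = -304 (y = (19 + 19)*(-21 + 13) = 38*(-8) = -304)
21*((-3 + 5)*(-4) - y) = 21*((-3 + 5)*(-4) - 1*(-304)) = 21*(2*(-4) + 304) = 21*(-8 + 304) = 21*296 = 6216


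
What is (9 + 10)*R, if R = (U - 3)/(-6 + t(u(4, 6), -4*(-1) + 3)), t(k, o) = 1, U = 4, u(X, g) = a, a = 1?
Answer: -19/5 ≈ -3.8000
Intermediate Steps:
u(X, g) = 1
R = -⅕ (R = (4 - 3)/(-6 + 1) = 1/(-5) = 1*(-⅕) = -⅕ ≈ -0.20000)
(9 + 10)*R = (9 + 10)*(-⅕) = 19*(-⅕) = -19/5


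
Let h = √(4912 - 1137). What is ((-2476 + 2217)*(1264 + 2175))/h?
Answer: -890701*√151/755 ≈ -14497.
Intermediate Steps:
h = 5*√151 (h = √3775 = 5*√151 ≈ 61.441)
((-2476 + 2217)*(1264 + 2175))/h = ((-2476 + 2217)*(1264 + 2175))/((5*√151)) = (-259*3439)*(√151/755) = -890701*√151/755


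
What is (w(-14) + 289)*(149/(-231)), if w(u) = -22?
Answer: -13261/77 ≈ -172.22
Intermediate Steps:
(w(-14) + 289)*(149/(-231)) = (-22 + 289)*(149/(-231)) = 267*(149*(-1/231)) = 267*(-149/231) = -13261/77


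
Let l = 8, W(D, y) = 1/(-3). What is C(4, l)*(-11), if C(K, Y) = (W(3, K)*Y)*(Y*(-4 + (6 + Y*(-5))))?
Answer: -26752/3 ≈ -8917.3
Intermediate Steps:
W(D, y) = -⅓
C(K, Y) = -Y²*(2 - 5*Y)/3 (C(K, Y) = (-Y/3)*(Y*(-4 + (6 + Y*(-5)))) = (-Y/3)*(Y*(-4 + (6 - 5*Y))) = (-Y/3)*(Y*(2 - 5*Y)) = -Y²*(2 - 5*Y)/3)
C(4, l)*(-11) = ((⅓)*8²*(-2 + 5*8))*(-11) = ((⅓)*64*(-2 + 40))*(-11) = ((⅓)*64*38)*(-11) = (2432/3)*(-11) = -26752/3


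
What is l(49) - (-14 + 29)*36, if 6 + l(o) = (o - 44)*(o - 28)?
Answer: -441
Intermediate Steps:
l(o) = -6 + (-44 + o)*(-28 + o) (l(o) = -6 + (o - 44)*(o - 28) = -6 + (-44 + o)*(-28 + o))
l(49) - (-14 + 29)*36 = (1226 + 49² - 72*49) - (-14 + 29)*36 = (1226 + 2401 - 3528) - 15*36 = 99 - 1*540 = 99 - 540 = -441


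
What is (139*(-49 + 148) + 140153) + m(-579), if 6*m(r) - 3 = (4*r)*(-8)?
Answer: 314005/2 ≈ 1.5700e+5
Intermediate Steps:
m(r) = ½ - 16*r/3 (m(r) = ½ + ((4*r)*(-8))/6 = ½ + (-32*r)/6 = ½ - 16*r/3)
(139*(-49 + 148) + 140153) + m(-579) = (139*(-49 + 148) + 140153) + (½ - 16/3*(-579)) = (139*99 + 140153) + (½ + 3088) = (13761 + 140153) + 6177/2 = 153914 + 6177/2 = 314005/2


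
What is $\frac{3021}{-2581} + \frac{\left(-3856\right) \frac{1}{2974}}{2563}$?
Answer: $- \frac{11518553969}{9836658161} \approx -1.171$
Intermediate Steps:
$\frac{3021}{-2581} + \frac{\left(-3856\right) \frac{1}{2974}}{2563} = 3021 \left(- \frac{1}{2581}\right) + \left(-3856\right) \frac{1}{2974} \cdot \frac{1}{2563} = - \frac{3021}{2581} - \frac{1928}{3811181} = - \frac{11518553969}{9836658161}$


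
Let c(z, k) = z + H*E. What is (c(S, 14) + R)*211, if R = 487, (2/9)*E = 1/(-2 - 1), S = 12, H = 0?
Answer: 105289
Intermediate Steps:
E = -3/2 (E = 9/(2*(-2 - 1)) = (9/2)/(-3) = (9/2)*(-⅓) = -3/2 ≈ -1.5000)
c(z, k) = z (c(z, k) = z + 0*(-3/2) = z + 0 = z)
(c(S, 14) + R)*211 = (12 + 487)*211 = 499*211 = 105289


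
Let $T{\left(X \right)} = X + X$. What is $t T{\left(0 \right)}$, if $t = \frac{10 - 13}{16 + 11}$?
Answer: $0$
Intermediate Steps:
$T{\left(X \right)} = 2 X$
$t = - \frac{1}{9}$ ($t = - \frac{3}{27} = \left(-3\right) \frac{1}{27} = - \frac{1}{9} \approx -0.11111$)
$t T{\left(0 \right)} = - \frac{2 \cdot 0}{9} = \left(- \frac{1}{9}\right) 0 = 0$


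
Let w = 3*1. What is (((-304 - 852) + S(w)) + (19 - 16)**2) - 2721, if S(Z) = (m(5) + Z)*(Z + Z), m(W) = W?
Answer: -3820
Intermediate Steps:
w = 3
S(Z) = 2*Z*(5 + Z) (S(Z) = (5 + Z)*(Z + Z) = (5 + Z)*(2*Z) = 2*Z*(5 + Z))
(((-304 - 852) + S(w)) + (19 - 16)**2) - 2721 = (((-304 - 852) + 2*3*(5 + 3)) + (19 - 16)**2) - 2721 = ((-1156 + 2*3*8) + 3**2) - 2721 = ((-1156 + 48) + 9) - 2721 = (-1108 + 9) - 2721 = -1099 - 2721 = -3820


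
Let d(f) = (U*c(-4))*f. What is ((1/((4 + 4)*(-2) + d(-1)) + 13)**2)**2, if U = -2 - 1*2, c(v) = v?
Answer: 29661450625/1048576 ≈ 28287.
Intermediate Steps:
U = -4 (U = -2 - 2 = -4)
d(f) = 16*f (d(f) = (-4*(-4))*f = 16*f)
((1/((4 + 4)*(-2) + d(-1)) + 13)**2)**2 = ((1/((4 + 4)*(-2) + 16*(-1)) + 13)**2)**2 = ((1/(8*(-2) - 16) + 13)**2)**2 = ((1/(-16 - 16) + 13)**2)**2 = ((1/(-32) + 13)**2)**2 = ((-1/32 + 13)**2)**2 = ((415/32)**2)**2 = (172225/1024)**2 = 29661450625/1048576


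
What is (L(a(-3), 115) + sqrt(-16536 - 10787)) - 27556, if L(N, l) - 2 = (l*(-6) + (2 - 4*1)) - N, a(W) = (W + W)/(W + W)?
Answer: -28247 + I*sqrt(27323) ≈ -28247.0 + 165.3*I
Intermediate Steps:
a(W) = 1 (a(W) = (2*W)/((2*W)) = (2*W)*(1/(2*W)) = 1)
L(N, l) = -N - 6*l (L(N, l) = 2 + ((l*(-6) + (2 - 4*1)) - N) = 2 + ((-6*l + (2 - 4)) - N) = 2 + ((-6*l - 2) - N) = 2 + ((-2 - 6*l) - N) = 2 + (-2 - N - 6*l) = -N - 6*l)
(L(a(-3), 115) + sqrt(-16536 - 10787)) - 27556 = ((-1*1 - 6*115) + sqrt(-16536 - 10787)) - 27556 = ((-1 - 690) + sqrt(-27323)) - 27556 = (-691 + I*sqrt(27323)) - 27556 = -28247 + I*sqrt(27323)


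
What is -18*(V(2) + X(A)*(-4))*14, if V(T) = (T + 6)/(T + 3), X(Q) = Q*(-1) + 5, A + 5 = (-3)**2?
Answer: 3024/5 ≈ 604.80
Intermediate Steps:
A = 4 (A = -5 + (-3)**2 = -5 + 9 = 4)
X(Q) = 5 - Q (X(Q) = -Q + 5 = 5 - Q)
V(T) = (6 + T)/(3 + T)
-18*(V(2) + X(A)*(-4))*14 = -18*((6 + 2)/(3 + 2) + (5 - 1*4)*(-4))*14 = -18*(8/5 + (5 - 4)*(-4))*14 = -18*((1/5)*8 + 1*(-4))*14 = -18*(8/5 - 4)*14 = -18*(-12/5)*14 = (216/5)*14 = 3024/5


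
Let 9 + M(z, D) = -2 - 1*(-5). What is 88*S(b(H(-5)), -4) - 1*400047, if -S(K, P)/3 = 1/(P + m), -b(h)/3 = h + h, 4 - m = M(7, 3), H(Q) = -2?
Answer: -400091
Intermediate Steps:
M(z, D) = -6 (M(z, D) = -9 + (-2 - 1*(-5)) = -9 + (-2 + 5) = -9 + 3 = -6)
m = 10 (m = 4 - 1*(-6) = 4 + 6 = 10)
b(h) = -6*h (b(h) = -3*(h + h) = -6*h)
S(K, P) = -3/(10 + P) (S(K, P) = -3/(P + 10) = -3/(10 + P))
88*S(b(H(-5)), -4) - 1*400047 = 88*(-3/(10 - 4)) - 1*400047 = 88*(-3/6) - 400047 = 88*(-3*⅙) - 400047 = 88*(-½) - 400047 = -44 - 400047 = -400091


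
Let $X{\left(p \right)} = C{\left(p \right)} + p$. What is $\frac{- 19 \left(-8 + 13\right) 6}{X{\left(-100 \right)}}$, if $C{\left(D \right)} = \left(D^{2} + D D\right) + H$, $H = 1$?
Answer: $- \frac{570}{19901} \approx -0.028642$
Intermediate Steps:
$C{\left(D \right)} = 1 + 2 D^{2}$ ($C{\left(D \right)} = \left(D^{2} + D D\right) + 1 = \left(D^{2} + D^{2}\right) + 1 = 2 D^{2} + 1 = 1 + 2 D^{2}$)
$X{\left(p \right)} = 1 + p + 2 p^{2}$ ($X{\left(p \right)} = \left(1 + 2 p^{2}\right) + p = 1 + p + 2 p^{2}$)
$\frac{- 19 \left(-8 + 13\right) 6}{X{\left(-100 \right)}} = \frac{- 19 \left(-8 + 13\right) 6}{1 - 100 + 2 \left(-100\right)^{2}} = \frac{\left(-19\right) 5 \cdot 6}{1 - 100 + 2 \cdot 10000} = \frac{\left(-95\right) 6}{1 - 100 + 20000} = - \frac{570}{19901}$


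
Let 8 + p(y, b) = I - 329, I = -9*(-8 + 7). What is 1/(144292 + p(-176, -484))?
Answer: 1/143964 ≈ 6.9462e-6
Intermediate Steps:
I = 9 (I = -9*(-1) = 9)
p(y, b) = -328 (p(y, b) = -8 + (9 - 329) = -8 - 320 = -328)
1/(144292 + p(-176, -484)) = 1/(144292 - 328) = 1/143964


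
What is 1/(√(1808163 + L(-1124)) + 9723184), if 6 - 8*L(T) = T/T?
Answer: 77785472/756322442317539 - 2*√28930618/756322442317539 ≈ 1.0283e-7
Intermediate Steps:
L(T) = 5/8 (L(T) = ¾ - T/(8*T) = ¾ - ⅛*1 = ¾ - ⅛ = 5/8)
1/(√(1808163 + L(-1124)) + 9723184) = 1/(√(1808163 + 5/8) + 9723184) = 1/(√(14465309/8) + 9723184) = 1/(√28930618/4 + 9723184) = 1/(9723184 + √28930618/4)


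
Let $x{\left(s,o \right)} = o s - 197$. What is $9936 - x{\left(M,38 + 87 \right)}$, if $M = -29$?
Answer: $13758$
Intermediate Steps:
$x{\left(s,o \right)} = -197 + o s$
$9936 - x{\left(M,38 + 87 \right)} = 9936 - \left(-197 + \left(38 + 87\right) \left(-29\right)\right) = 9936 - \left(-197 + 125 \left(-29\right)\right) = 9936 - \left(-197 - 3625\right) = 9936 - -3822 = 9936 + 3822 = 13758$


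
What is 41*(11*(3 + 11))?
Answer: 6314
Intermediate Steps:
41*(11*(3 + 11)) = 41*(11*14) = 41*154 = 6314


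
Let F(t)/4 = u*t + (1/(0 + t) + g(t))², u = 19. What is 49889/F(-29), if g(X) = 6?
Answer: -41956649/1733848 ≈ -24.199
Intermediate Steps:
F(t) = 4*(6 + 1/t)² + 76*t (F(t) = 4*(19*t + (1/(0 + t) + 6)²) = 4*(19*t + (1/t + 6)²) = 4*(19*t + (6 + 1/t)²) = 4*((6 + 1/t)² + 19*t) = 4*(6 + 1/t)² + 76*t)
49889/F(-29) = 49889/(76*(-29) + 4*(1 + 6*(-29))²/(-29)²) = 49889/(-2204 + 4*(1/841)*(1 - 174)²) = 49889/(-2204 + 4*(1/841)*(-173)²) = 49889/(-2204 + 4*(1/841)*29929) = 49889/(-2204 + 119716/841) = 49889/(-1733848/841) = 49889*(-841/1733848) = -41956649/1733848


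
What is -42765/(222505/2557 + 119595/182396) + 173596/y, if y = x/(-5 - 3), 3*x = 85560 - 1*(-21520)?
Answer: -57651809410699512/109462065259415 ≈ -526.68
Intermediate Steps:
x = 107080/3 (x = (85560 - 1*(-21520))/3 = (85560 + 21520)/3 = (1/3)*107080 = 107080/3 ≈ 35693.)
y = -13385/3 (y = (107080/3)/(-5 - 3) = (107080/3)/(-8) = -1/8*107080/3 = -13385/3 ≈ -4461.7)
-42765/(222505/2557 + 119595/182396) + 173596/y = -42765/(222505/2557 + 119595/182396) + 173596/(-13385/3) = -42765/(222505*(1/2557) + 119595*(1/182396)) + 173596*(-3/13385) = -42765/(222505/2557 + 119595/182396) - 520788/13385 = -42765/40889826395/466386572 - 520788/13385 = -42765*466386572/40889826395 - 520788/13385 = -3989004350316/8177965279 - 520788/13385 = -57651809410699512/109462065259415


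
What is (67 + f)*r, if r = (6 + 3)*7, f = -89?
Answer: -1386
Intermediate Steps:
r = 63 (r = 9*7 = 63)
(67 + f)*r = (67 - 89)*63 = -22*63 = -1386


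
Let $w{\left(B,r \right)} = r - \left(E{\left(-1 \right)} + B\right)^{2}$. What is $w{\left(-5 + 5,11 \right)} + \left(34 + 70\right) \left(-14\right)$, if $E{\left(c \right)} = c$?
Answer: $-1446$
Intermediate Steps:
$w{\left(B,r \right)} = r - \left(-1 + B\right)^{2}$
$w{\left(-5 + 5,11 \right)} + \left(34 + 70\right) \left(-14\right) = \left(11 - \left(-1 + \left(-5 + 5\right)\right)^{2}\right) + \left(34 + 70\right) \left(-14\right) = \left(11 - \left(-1 + 0\right)^{2}\right) + 104 \left(-14\right) = \left(11 - \left(-1\right)^{2}\right) - 1456 = \left(11 - 1\right) - 1456 = 10 - 1456 = -1446$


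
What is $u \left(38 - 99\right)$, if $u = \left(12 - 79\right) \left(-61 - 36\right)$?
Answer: $-396439$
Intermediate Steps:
$u = 6499$ ($u = - 67 \left(-61 - 36\right) = \left(-67\right) \left(-97\right) = 6499$)
$u \left(38 - 99\right) = 6499 \left(38 - 99\right) = 6499 \left(-61\right) = -396439$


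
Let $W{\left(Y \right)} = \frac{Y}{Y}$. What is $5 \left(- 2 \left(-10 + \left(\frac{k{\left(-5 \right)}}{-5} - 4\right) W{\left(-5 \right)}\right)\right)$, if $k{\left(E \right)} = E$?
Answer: $130$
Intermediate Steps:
$W{\left(Y \right)} = 1$
$5 \left(- 2 \left(-10 + \left(\frac{k{\left(-5 \right)}}{-5} - 4\right) W{\left(-5 \right)}\right)\right) = 5 \left(- 2 \left(-10 + \left(- \frac{5}{-5} - 4\right) 1\right)\right) = 5 \left(- 2 \left(-10 + \left(\left(-5\right) \left(- \frac{1}{5}\right) - 4\right) 1\right)\right) = 5 \left(- 2 \left(-10 + \left(1 - 4\right) 1\right)\right) = 5 \left(- 2 \left(-10 - 3\right)\right) = 5 \left(\left(-2\right) \left(-13\right)\right) = 5 \cdot 26 = 130$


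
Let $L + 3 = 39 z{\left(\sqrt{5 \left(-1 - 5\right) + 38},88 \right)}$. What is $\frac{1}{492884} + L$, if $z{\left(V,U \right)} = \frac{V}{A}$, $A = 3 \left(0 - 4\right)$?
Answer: $- \frac{1478651}{492884} - \frac{13 \sqrt{2}}{2} \approx -12.192$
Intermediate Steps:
$A = -12$ ($A = 3 \left(-4\right) = -12$)
$z{\left(V,U \right)} = - \frac{V}{12}$ ($z{\left(V,U \right)} = \frac{V}{-12} = V \left(- \frac{1}{12}\right) = - \frac{V}{12}$)
$L = -3 - \frac{13 \sqrt{2}}{2}$ ($L = -3 + 39 \left(- \frac{\sqrt{5 \left(-1 - 5\right) + 38}}{12}\right) = -3 + 39 \left(- \frac{\sqrt{5 \left(-6\right) + 38}}{12}\right) = -3 + 39 \left(- \frac{\sqrt{-30 + 38}}{12}\right) = -3 + 39 \left(- \frac{\sqrt{8}}{12}\right) = -3 + 39 \left(- \frac{2 \sqrt{2}}{12}\right) = -3 + 39 \left(- \frac{\sqrt{2}}{6}\right) = -3 - \frac{13 \sqrt{2}}{2} \approx -12.192$)
$\frac{1}{492884} + L = \frac{1}{492884} - \left(3 + \frac{13 \sqrt{2}}{2}\right) = - \frac{1478651}{492884} - \frac{13 \sqrt{2}}{2}$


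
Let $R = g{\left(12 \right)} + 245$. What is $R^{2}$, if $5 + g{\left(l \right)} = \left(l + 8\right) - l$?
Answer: $61504$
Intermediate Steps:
$g{\left(l \right)} = 3$ ($g{\left(l \right)} = -5 + \left(\left(l + 8\right) - l\right) = -5 + \left(\left(8 + l\right) - l\right) = -5 + 8 = 3$)
$R = 248$ ($R = 3 + 245 = 248$)
$R^{2} = 248^{2} = 61504$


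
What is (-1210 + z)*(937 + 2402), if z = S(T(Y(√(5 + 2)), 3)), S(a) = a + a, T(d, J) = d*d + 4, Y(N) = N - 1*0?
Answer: -3966732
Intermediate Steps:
Y(N) = N (Y(N) = N + 0 = N)
T(d, J) = 4 + d² (T(d, J) = d² + 4 = 4 + d²)
S(a) = 2*a
z = 22 (z = 2*(4 + (√(5 + 2))²) = 2*(4 + (√7)²) = 2*(4 + 7) = 2*11 = 22)
(-1210 + z)*(937 + 2402) = (-1210 + 22)*(937 + 2402) = -1188*3339 = -3966732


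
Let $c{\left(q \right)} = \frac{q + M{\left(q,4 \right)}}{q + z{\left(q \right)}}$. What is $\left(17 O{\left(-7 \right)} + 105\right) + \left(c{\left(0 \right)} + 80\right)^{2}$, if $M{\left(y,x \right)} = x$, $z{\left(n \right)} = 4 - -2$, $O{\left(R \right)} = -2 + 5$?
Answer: $\frac{59968}{9} \approx 6663.1$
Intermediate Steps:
$O{\left(R \right)} = 3$
$z{\left(n \right)} = 6$ ($z{\left(n \right)} = 4 + 2 = 6$)
$c{\left(q \right)} = \frac{4 + q}{6 + q}$ ($c{\left(q \right)} = \frac{q + 4}{q + 6} = \frac{4 + q}{6 + q}$)
$\left(17 O{\left(-7 \right)} + 105\right) + \left(c{\left(0 \right)} + 80\right)^{2} = \left(17 \cdot 3 + 105\right) + \left(\frac{4 + 0}{6 + 0} + 80\right)^{2} = \left(51 + 105\right) + \left(\frac{1}{6} \cdot 4 + 80\right)^{2} = 156 + \left(\frac{1}{6} \cdot 4 + 80\right)^{2} = 156 + \left(\frac{2}{3} + 80\right)^{2} = 156 + \left(\frac{242}{3}\right)^{2} = 156 + \frac{58564}{9} = \frac{59968}{9}$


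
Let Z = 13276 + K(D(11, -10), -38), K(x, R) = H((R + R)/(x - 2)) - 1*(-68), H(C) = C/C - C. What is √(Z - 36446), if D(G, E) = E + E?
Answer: I*√2795639/11 ≈ 152.0*I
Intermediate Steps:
H(C) = 1 - C
D(G, E) = 2*E
K(x, R) = 69 - 2*R/(-2 + x) (K(x, R) = (1 - (R + R)/(x - 2)) - 1*(-68) = (1 - 2*R/(-2 + x)) + 68 = 69 - 2*R/(-2 + x))
Z = 146757/11 (Z = 13276 + (-138 - 2*(-38) + 69*(2*(-10)))/(-2 + 2*(-10)) = 13276 + (-138 + 76 + 69*(-20))/(-2 - 20) = 13276 + (-138 + 76 - 1380)/(-22) = 13276 - 1/22*(-1442) = 13276 + 721/11 = 146757/11 ≈ 13342.)
√(Z - 36446) = √(146757/11 - 36446) = √(-254149/11) = I*√2795639/11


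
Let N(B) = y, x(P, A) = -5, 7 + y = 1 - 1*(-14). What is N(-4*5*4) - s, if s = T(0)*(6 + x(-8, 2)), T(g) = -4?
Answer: 12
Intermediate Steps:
y = 8 (y = -7 + (1 - 1*(-14)) = -7 + (1 + 14) = -7 + 15 = 8)
N(B) = 8
s = -4 (s = -4*(6 - 5) = -4*1 = -4)
N(-4*5*4) - s = 8 - 1*(-4) = 8 + 4 = 12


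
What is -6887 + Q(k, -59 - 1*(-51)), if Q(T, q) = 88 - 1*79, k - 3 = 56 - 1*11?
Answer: -6878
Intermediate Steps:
k = 48 (k = 3 + (56 - 1*11) = 3 + (56 - 11) = 3 + 45 = 48)
Q(T, q) = 9 (Q(T, q) = 88 - 79 = 9)
-6887 + Q(k, -59 - 1*(-51)) = -6887 + 9 = -6878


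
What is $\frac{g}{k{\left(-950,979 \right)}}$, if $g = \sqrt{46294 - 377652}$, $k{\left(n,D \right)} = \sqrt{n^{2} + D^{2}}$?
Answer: $\frac{i \sqrt{616637687878}}{1860941} \approx 0.42197 i$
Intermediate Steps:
$k{\left(n,D \right)} = \sqrt{D^{2} + n^{2}}$
$g = i \sqrt{331358}$ ($g = \sqrt{-331358} = i \sqrt{331358} \approx 575.64 i$)
$\frac{g}{k{\left(-950,979 \right)}} = \frac{i \sqrt{331358}}{\sqrt{979^{2} + \left(-950\right)^{2}}} = \frac{i \sqrt{331358}}{\sqrt{958441 + 902500}} = \frac{i \sqrt{331358}}{\sqrt{1860941}} = i \sqrt{331358} \frac{\sqrt{1860941}}{1860941} = \frac{i \sqrt{616637687878}}{1860941}$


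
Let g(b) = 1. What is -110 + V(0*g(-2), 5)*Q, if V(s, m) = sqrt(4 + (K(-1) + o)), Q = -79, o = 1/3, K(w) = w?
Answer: -110 - 79*sqrt(30)/3 ≈ -254.23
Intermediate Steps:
o = 1/3 ≈ 0.33333
V(s, m) = sqrt(30)/3 (V(s, m) = sqrt(4 + (-1 + 1/3)) = sqrt(4 - 2/3) = sqrt(10/3) = sqrt(30)/3)
-110 + V(0*g(-2), 5)*Q = -110 + (sqrt(30)/3)*(-79) = -110 - 79*sqrt(30)/3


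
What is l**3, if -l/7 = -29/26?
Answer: 8365427/17576 ≈ 475.96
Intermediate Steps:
l = 203/26 (l = -(-203)/26 = -7*(-29/26) = 203/26 ≈ 7.8077)
l**3 = (203/26)**3 = 8365427/17576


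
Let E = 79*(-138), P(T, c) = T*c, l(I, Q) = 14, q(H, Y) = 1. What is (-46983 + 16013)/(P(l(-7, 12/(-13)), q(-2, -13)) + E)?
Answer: 15485/5444 ≈ 2.8444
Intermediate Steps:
E = -10902
(-46983 + 16013)/(P(l(-7, 12/(-13)), q(-2, -13)) + E) = (-46983 + 16013)/(14*1 - 10902) = -30970/(14 - 10902) = -30970/(-10888) = -30970*(-1/10888) = 15485/5444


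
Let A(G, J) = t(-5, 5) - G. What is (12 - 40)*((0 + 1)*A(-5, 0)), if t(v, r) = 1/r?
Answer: -728/5 ≈ -145.60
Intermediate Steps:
A(G, J) = 1/5 - G
(12 - 40)*((0 + 1)*A(-5, 0)) = (12 - 40)*((0 + 1)*(1/5 - 1*(-5))) = -28*(1/5 + 5) = -28*26/5 = -728/5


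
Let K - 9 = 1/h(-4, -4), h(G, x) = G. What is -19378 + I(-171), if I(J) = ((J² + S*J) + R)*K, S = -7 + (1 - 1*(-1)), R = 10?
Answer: 488099/2 ≈ 2.4405e+5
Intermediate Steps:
S = -5 (S = -7 + (1 + 1) = -7 + 2 = -5)
K = 35/4 (K = 9 + 1/(-4) = 9 - ¼ = 35/4 ≈ 8.7500)
I(J) = 175/2 - 175*J/4 + 35*J²/4 (I(J) = ((J² - 5*J) + 10)*(35/4) = (10 + J² - 5*J)*(35/4) = 175/2 - 175*J/4 + 35*J²/4)
-19378 + I(-171) = -19378 + (175/2 - 175/4*(-171) + (35/4)*(-171)²) = -19378 + (175/2 + 29925/4 + (35/4)*29241) = -19378 + (175/2 + 29925/4 + 1023435/4) = -19378 + 526855/2 = 488099/2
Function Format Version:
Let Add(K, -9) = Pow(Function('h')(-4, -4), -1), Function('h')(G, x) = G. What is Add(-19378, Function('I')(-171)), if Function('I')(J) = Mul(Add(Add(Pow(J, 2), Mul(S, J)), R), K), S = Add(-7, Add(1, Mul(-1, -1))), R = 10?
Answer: Rational(488099, 2) ≈ 2.4405e+5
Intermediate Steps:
S = -5 (S = Add(-7, Add(1, 1)) = Add(-7, 2) = -5)
K = Rational(35, 4) (K = Add(9, Pow(-4, -1)) = Add(9, Rational(-1, 4)) = Rational(35, 4) ≈ 8.7500)
Function('I')(J) = Add(Rational(175, 2), Mul(Rational(-175, 4), J), Mul(Rational(35, 4), Pow(J, 2))) (Function('I')(J) = Mul(Add(Add(Pow(J, 2), Mul(-5, J)), 10), Rational(35, 4)) = Mul(Add(10, Pow(J, 2), Mul(-5, J)), Rational(35, 4)) = Add(Rational(175, 2), Mul(Rational(-175, 4), J), Mul(Rational(35, 4), Pow(J, 2))))
Add(-19378, Function('I')(-171)) = Add(-19378, Add(Rational(175, 2), Mul(Rational(-175, 4), -171), Mul(Rational(35, 4), Pow(-171, 2)))) = Add(-19378, Add(Rational(175, 2), Rational(29925, 4), Mul(Rational(35, 4), 29241))) = Add(-19378, Add(Rational(175, 2), Rational(29925, 4), Rational(1023435, 4))) = Add(-19378, Rational(526855, 2)) = Rational(488099, 2)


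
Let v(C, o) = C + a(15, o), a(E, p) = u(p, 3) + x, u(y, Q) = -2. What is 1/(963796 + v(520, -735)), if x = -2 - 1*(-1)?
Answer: 1/964313 ≈ 1.0370e-6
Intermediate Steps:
x = -1 (x = -2 + 1 = -1)
a(E, p) = -3 (a(E, p) = -2 - 1 = -3)
v(C, o) = -3 + C (v(C, o) = C - 3 = -3 + C)
1/(963796 + v(520, -735)) = 1/(963796 + (-3 + 520)) = 1/(963796 + 517) = 1/964313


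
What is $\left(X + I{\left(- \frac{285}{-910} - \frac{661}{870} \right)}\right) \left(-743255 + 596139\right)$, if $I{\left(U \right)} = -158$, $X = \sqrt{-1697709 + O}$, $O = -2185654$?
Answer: $23244328 - 147116 i \sqrt{3883363} \approx 2.3244 \cdot 10^{7} - 2.8991 \cdot 10^{8} i$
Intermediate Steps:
$X = i \sqrt{3883363}$ ($X = \sqrt{-1697709 - 2185654} = \sqrt{-3883363} = i \sqrt{3883363} \approx 1970.6 i$)
$\left(X + I{\left(- \frac{285}{-910} - \frac{661}{870} \right)}\right) \left(-743255 + 596139\right) = \left(i \sqrt{3883363} - 158\right) \left(-743255 + 596139\right) = \left(-158 + i \sqrt{3883363}\right) \left(-147116\right) = 23244328 - 147116 i \sqrt{3883363}$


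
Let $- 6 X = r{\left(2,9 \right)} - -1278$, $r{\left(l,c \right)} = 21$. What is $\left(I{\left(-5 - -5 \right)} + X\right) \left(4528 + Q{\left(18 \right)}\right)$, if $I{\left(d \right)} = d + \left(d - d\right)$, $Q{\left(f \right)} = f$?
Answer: $-984209$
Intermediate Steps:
$I{\left(d \right)} = d$ ($I{\left(d \right)} = d + 0 = d$)
$X = - \frac{433}{2}$ ($X = - \frac{21 - -1278}{6} = - \frac{21 + 1278}{6} = \left(- \frac{1}{6}\right) 1299 = - \frac{433}{2} \approx -216.5$)
$\left(I{\left(-5 - -5 \right)} + X\right) \left(4528 + Q{\left(18 \right)}\right) = \left(\left(-5 - -5\right) - \frac{433}{2}\right) \left(4528 + 18\right) = \left(\left(-5 + 5\right) - \frac{433}{2}\right) 4546 = \left(0 - \frac{433}{2}\right) 4546 = \left(- \frac{433}{2}\right) 4546 = -984209$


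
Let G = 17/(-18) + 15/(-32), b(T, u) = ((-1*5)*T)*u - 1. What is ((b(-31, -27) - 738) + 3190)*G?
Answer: 117623/48 ≈ 2450.5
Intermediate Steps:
b(T, u) = -1 - 5*T*u (b(T, u) = (-5*T)*u - 1 = -5*T*u - 1 = -1 - 5*T*u)
G = -407/288 (G = 17*(-1/18) + 15*(-1/32) = -17/18 - 15/32 = -407/288 ≈ -1.4132)
((b(-31, -27) - 738) + 3190)*G = (((-1 - 5*(-31)*(-27)) - 738) + 3190)*(-407/288) = (((-1 - 4185) - 738) + 3190)*(-407/288) = ((-4186 - 738) + 3190)*(-407/288) = (-4924 + 3190)*(-407/288) = -1734*(-407/288) = 117623/48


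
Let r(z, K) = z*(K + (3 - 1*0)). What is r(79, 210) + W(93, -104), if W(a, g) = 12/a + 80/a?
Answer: 1565003/93 ≈ 16828.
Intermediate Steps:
r(z, K) = z*(3 + K) (r(z, K) = z*(K + (3 + 0)) = z*(K + 3) = z*(3 + K))
W(a, g) = 92/a
r(79, 210) + W(93, -104) = 79*(3 + 210) + 92/93 = 79*213 + 92*(1/93) = 16827 + 92/93 = 1565003/93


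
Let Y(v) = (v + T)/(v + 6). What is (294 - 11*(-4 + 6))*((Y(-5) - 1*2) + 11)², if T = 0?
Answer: 4352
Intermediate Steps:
Y(v) = v/(6 + v) (Y(v) = (v + 0)/(v + 6) = v/(6 + v))
(294 - 11*(-4 + 6))*((Y(-5) - 1*2) + 11)² = (294 - 11*(-4 + 6))*((-5/(6 - 5) - 1*2) + 11)² = (294 - 11*2)*((-5/1 - 2) + 11)² = (294 - 22)*((-5*1 - 2) + 11)² = 272*((-5 - 2) + 11)² = 272*(-7 + 11)² = 272*4² = 272*16 = 4352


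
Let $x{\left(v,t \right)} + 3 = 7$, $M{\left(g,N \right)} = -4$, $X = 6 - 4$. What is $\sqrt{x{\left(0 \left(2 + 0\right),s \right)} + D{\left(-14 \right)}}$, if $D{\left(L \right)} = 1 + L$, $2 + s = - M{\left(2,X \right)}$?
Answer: $3 i \approx 3.0 i$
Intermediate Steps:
$X = 2$ ($X = 6 - 4 = 2$)
$s = 2$ ($s = -2 - -4 = -2 + 4 = 2$)
$x{\left(v,t \right)} = 4$ ($x{\left(v,t \right)} = -3 + 7 = 4$)
$\sqrt{x{\left(0 \left(2 + 0\right),s \right)} + D{\left(-14 \right)}} = \sqrt{4 + \left(1 - 14\right)} = \sqrt{4 - 13} = \sqrt{-9} = 3 i$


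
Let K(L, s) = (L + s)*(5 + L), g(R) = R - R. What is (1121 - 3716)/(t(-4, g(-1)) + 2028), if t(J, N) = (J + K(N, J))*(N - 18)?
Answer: -173/164 ≈ -1.0549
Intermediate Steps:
g(R) = 0
K(L, s) = (5 + L)*(L + s)
t(J, N) = (-18 + N)*(N**2 + 5*N + 6*J + J*N) (t(J, N) = (J + (N**2 + 5*N + 5*J + N*J))*(N - 18) = (J + (N**2 + 5*N + 5*J + J*N))*(-18 + N) = (J + (N**2 + 5*J + 5*N + J*N))*(-18 + N) = (N**2 + 5*N + 6*J + J*N)*(-18 + N) = (-18 + N)*(N**2 + 5*N + 6*J + J*N))
(1121 - 3716)/(t(-4, g(-1)) + 2028) = (1121 - 3716)/((0**3 - 108*(-4) - 90*0 - 13*0**2 - 4*0**2 - 12*(-4)*0) + 2028) = -2595/((0 + 432 + 0 - 13*0 - 4*0 + 0) + 2028) = -2595/((0 + 432 + 0 + 0 + 0 + 0) + 2028) = -2595/(432 + 2028) = -2595/2460 = -2595*1/2460 = -173/164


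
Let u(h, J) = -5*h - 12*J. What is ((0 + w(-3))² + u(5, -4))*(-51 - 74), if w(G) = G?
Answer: -4000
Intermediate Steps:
u(h, J) = -12*J - 5*h
((0 + w(-3))² + u(5, -4))*(-51 - 74) = ((0 - 3)² + (-12*(-4) - 5*5))*(-51 - 74) = ((-3)² + (48 - 25))*(-125) = (9 + 23)*(-125) = 32*(-125) = -4000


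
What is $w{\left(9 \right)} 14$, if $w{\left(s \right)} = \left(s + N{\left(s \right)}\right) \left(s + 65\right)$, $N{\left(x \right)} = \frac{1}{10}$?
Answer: $\frac{47138}{5} \approx 9427.6$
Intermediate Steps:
$N{\left(x \right)} = \frac{1}{10}$
$w{\left(s \right)} = \left(65 + s\right) \left(\frac{1}{10} + s\right)$ ($w{\left(s \right)} = \left(s + \frac{1}{10}\right) \left(s + 65\right) = \left(\frac{1}{10} + s\right) \left(65 + s\right) = \left(65 + s\right) \left(\frac{1}{10} + s\right)$)
$w{\left(9 \right)} 14 = \left(\frac{13}{2} + 9^{2} + \frac{651}{10} \cdot 9\right) 14 = \left(\frac{13}{2} + 81 + \frac{5859}{10}\right) 14 = \frac{3367}{5} \cdot 14 = \frac{47138}{5}$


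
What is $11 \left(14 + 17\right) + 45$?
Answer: $386$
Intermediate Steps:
$11 \left(14 + 17\right) + 45 = 11 \cdot 31 + 45 = 341 + 45 = 386$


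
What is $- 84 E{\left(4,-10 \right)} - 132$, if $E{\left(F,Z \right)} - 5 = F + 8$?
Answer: $-1560$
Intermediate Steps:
$E{\left(F,Z \right)} = 13 + F$ ($E{\left(F,Z \right)} = 5 + \left(F + 8\right) = 5 + \left(8 + F\right) = 13 + F$)
$- 84 E{\left(4,-10 \right)} - 132 = - 84 \left(13 + 4\right) - 132 = \left(-84\right) 17 - 132 = -1428 - 132 = -1560$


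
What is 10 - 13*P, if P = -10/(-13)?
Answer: 0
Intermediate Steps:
P = 10/13 (P = -10*(-1/13) = 10/13 ≈ 0.76923)
10 - 13*P = 10 - 13*10/13 = 10 - 10 = 0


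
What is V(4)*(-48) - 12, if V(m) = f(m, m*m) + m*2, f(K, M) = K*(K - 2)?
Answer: -780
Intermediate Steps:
f(K, M) = K*(-2 + K)
V(m) = 2*m + m*(-2 + m) (V(m) = m*(-2 + m) + m*2 = m*(-2 + m) + 2*m = 2*m + m*(-2 + m))
V(4)*(-48) - 12 = 4²*(-48) - 12 = 16*(-48) - 12 = -768 - 12 = -780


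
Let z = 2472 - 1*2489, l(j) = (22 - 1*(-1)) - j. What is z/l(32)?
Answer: 17/9 ≈ 1.8889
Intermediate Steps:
l(j) = 23 - j (l(j) = (22 + 1) - j = 23 - j)
z = -17 (z = 2472 - 2489 = -17)
z/l(32) = -17/(23 - 1*32) = -17/(23 - 32) = -17/(-9) = -17*(-1/9) = 17/9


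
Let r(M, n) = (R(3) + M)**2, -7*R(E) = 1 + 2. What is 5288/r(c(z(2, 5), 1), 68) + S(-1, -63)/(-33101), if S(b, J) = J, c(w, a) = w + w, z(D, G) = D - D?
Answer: 8576866879/297909 ≈ 28790.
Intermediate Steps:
z(D, G) = 0
c(w, a) = 2*w
R(E) = -3/7 (R(E) = -(1 + 2)/7 = -1/7*3 = -3/7)
r(M, n) = (-3/7 + M)**2
5288/r(c(z(2, 5), 1), 68) + S(-1, -63)/(-33101) = 5288/(((-3 + 7*(2*0))**2/49)) - 63/(-33101) = 5288/(((-3 + 7*0)**2/49)) - 63*(-1/33101) = 5288/(((-3 + 0)**2/49)) + 63/33101 = 5288/(((1/49)*(-3)**2)) + 63/33101 = 5288/(((1/49)*9)) + 63/33101 = 5288/(9/49) + 63/33101 = 5288*(49/9) + 63/33101 = 259112/9 + 63/33101 = 8576866879/297909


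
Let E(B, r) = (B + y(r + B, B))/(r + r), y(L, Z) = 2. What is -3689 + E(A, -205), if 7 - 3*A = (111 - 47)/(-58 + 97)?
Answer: -176961773/47970 ≈ -3689.0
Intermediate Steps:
A = 209/117 (A = 7/3 - (111 - 47)/(3*(-58 + 97)) = 7/3 - 64/(3*39) = 7/3 - 1/3*64/39 = 7/3 - 64/117 = 209/117 ≈ 1.7863)
E(B, r) = (2 + B)/(2*r) (E(B, r) = (B + 2)/(r + r) = (2 + B)/((2*r)) = (2 + B)*(1/(2*r)) = (2 + B)/(2*r))
-3689 + E(A, -205) = -3689 + (1/2)*(2 + 209/117)/(-205) = -3689 + (1/2)*(-1/205)*(443/117) = -3689 - 443/47970 = -176961773/47970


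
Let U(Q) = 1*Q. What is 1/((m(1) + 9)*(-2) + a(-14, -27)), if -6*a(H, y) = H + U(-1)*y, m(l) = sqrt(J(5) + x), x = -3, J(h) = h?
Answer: -726/14353 + 72*sqrt(2)/14353 ≈ -0.043488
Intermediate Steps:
U(Q) = Q
m(l) = sqrt(2) (m(l) = sqrt(5 - 3) = sqrt(2))
a(H, y) = -H/6 + y/6 (a(H, y) = -(H - y)/6 = -H/6 + y/6)
1/((m(1) + 9)*(-2) + a(-14, -27)) = 1/((sqrt(2) + 9)*(-2) + (-1/6*(-14) + (1/6)*(-27))) = 1/((9 + sqrt(2))*(-2) + (7/3 - 9/2)) = 1/((-18 - 2*sqrt(2)) - 13/6) = 1/(-121/6 - 2*sqrt(2))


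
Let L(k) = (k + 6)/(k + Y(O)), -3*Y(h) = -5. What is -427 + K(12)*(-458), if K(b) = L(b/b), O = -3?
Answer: -6517/4 ≈ -1629.3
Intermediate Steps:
Y(h) = 5/3 (Y(h) = -⅓*(-5) = 5/3)
L(k) = (6 + k)/(5/3 + k) (L(k) = (k + 6)/(k + 5/3) = (6 + k)/(5/3 + k))
K(b) = 21/8 (K(b) = 3*(6 + b/b)/(5 + 3*(b/b)) = 3*(6 + 1)/(5 + 3*1) = 3*7/(5 + 3) = 3*7/8 = 3*(⅛)*7 = 21/8)
-427 + K(12)*(-458) = -427 + (21/8)*(-458) = -427 - 4809/4 = -6517/4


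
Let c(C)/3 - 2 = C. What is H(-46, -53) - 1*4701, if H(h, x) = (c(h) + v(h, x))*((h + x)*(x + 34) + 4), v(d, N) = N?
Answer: -353426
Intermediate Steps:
c(C) = 6 + 3*C
H(h, x) = (4 + (34 + x)*(h + x))*(6 + x + 3*h) (H(h, x) = ((6 + 3*h) + x)*((h + x)*(x + 34) + 4) = (6 + x + 3*h)*((h + x)*(34 + x) + 4) = (6 + x + 3*h)*((34 + x)*(h + x) + 4) = (6 + x + 3*h)*(4 + (34 + x)*(h + x)) = (4 + (34 + x)*(h + x))*(6 + x + 3*h))
H(-46, -53) - 1*4701 = (24 + (-53)**3 + 40*(-53)**2 + 102*(-46)**2 + 208*(-53) + 216*(-46) + 3*(-53)*(-46)**2 + 4*(-46)*(-53)**2 + 142*(-46)*(-53)) - 1*4701 = (24 - 148877 + 40*2809 + 102*2116 - 11024 - 9936 + 3*(-53)*2116 + 4*(-46)*2809 + 346196) - 4701 = (24 - 148877 + 112360 + 215832 - 11024 - 9936 - 336444 - 516856 + 346196) - 4701 = -348725 - 4701 = -353426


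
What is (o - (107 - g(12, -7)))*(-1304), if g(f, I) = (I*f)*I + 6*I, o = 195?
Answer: -826736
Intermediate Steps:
g(f, I) = 6*I + f*I² (g(f, I) = f*I² + 6*I = 6*I + f*I²)
(o - (107 - g(12, -7)))*(-1304) = (195 - (107 - (-7)*(6 - 7*12)))*(-1304) = (195 - (107 - (-7)*(6 - 84)))*(-1304) = (195 - (107 - (-7)*(-78)))*(-1304) = (195 - (107 - 1*546))*(-1304) = (195 - (107 - 546))*(-1304) = (195 - 1*(-439))*(-1304) = (195 + 439)*(-1304) = 634*(-1304) = -826736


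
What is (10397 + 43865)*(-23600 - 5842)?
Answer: -1597581804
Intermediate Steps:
(10397 + 43865)*(-23600 - 5842) = 54262*(-29442) = -1597581804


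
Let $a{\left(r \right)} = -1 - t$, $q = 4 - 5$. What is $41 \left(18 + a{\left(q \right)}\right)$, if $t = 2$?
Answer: $615$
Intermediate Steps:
$q = -1$ ($q = 4 - 5 = -1$)
$a{\left(r \right)} = -3$ ($a{\left(r \right)} = -1 - 2 = -3$)
$41 \left(18 + a{\left(q \right)}\right) = 41 \left(18 - 3\right) = 41 \cdot 15 = 615$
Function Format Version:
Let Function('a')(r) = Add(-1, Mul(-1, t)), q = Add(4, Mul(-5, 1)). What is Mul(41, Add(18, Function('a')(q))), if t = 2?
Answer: 615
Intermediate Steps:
q = -1 (q = Add(4, -5) = -1)
Function('a')(r) = -3 (Function('a')(r) = Add(-1, Mul(-1, 2)) = Add(-1, -2) = -3)
Mul(41, Add(18, Function('a')(q))) = Mul(41, Add(18, -3)) = Mul(41, 15) = 615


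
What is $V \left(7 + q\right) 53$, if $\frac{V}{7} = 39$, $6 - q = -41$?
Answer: $781326$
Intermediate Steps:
$q = 47$ ($q = 6 - -41 = 6 + 41 = 47$)
$V = 273$ ($V = 7 \cdot 39 = 273$)
$V \left(7 + q\right) 53 = 273 \left(7 + 47\right) 53 = 273 \cdot 54 \cdot 53 = 14742 \cdot 53 = 781326$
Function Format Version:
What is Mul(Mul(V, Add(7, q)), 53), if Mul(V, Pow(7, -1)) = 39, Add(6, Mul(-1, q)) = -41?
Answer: 781326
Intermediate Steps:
q = 47 (q = Add(6, Mul(-1, -41)) = Add(6, 41) = 47)
V = 273 (V = Mul(7, 39) = 273)
Mul(Mul(V, Add(7, q)), 53) = Mul(Mul(273, Add(7, 47)), 53) = Mul(Mul(273, 54), 53) = Mul(14742, 53) = 781326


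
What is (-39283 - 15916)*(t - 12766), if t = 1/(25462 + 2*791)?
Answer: 19057107161897/27044 ≈ 7.0467e+8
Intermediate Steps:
t = 1/27044 (t = 1/(25462 + 1582) = 1/27044 ≈ 3.6977e-5)
(-39283 - 15916)*(t - 12766) = (-39283 - 15916)*(1/27044 - 12766) = -55199*(-345243703/27044) = 19057107161897/27044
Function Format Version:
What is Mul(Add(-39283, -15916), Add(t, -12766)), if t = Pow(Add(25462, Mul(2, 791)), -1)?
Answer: Rational(19057107161897, 27044) ≈ 7.0467e+8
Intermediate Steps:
t = Rational(1, 27044) (t = Pow(Add(25462, 1582), -1) = Pow(27044, -1) = Rational(1, 27044) ≈ 3.6977e-5)
Mul(Add(-39283, -15916), Add(t, -12766)) = Mul(Add(-39283, -15916), Add(Rational(1, 27044), -12766)) = Mul(-55199, Rational(-345243703, 27044)) = Rational(19057107161897, 27044)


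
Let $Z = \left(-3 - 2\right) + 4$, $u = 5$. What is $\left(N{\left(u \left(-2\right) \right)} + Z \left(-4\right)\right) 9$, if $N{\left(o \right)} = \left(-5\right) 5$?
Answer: $-189$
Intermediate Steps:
$Z = -1$ ($Z = -5 + 4 = -1$)
$N{\left(o \right)} = -25$
$\left(N{\left(u \left(-2\right) \right)} + Z \left(-4\right)\right) 9 = \left(-25 - -4\right) 9 = \left(-25 + 4\right) 9 = \left(-21\right) 9 = -189$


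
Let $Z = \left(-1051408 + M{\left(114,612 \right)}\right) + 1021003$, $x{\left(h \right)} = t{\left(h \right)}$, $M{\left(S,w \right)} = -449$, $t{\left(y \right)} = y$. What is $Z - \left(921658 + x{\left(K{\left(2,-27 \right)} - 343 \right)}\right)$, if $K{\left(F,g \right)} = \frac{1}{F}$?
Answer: $- \frac{1904339}{2} \approx -9.5217 \cdot 10^{5}$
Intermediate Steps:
$x{\left(h \right)} = h$
$Z = -30854$ ($Z = \left(-1051408 - 449\right) + 1021003 = -1051857 + 1021003 = -30854$)
$Z - \left(921658 + x{\left(K{\left(2,-27 \right)} - 343 \right)}\right) = -30854 - \left(921658 - \left(343 - \frac{1}{2}\right)\right) = -30854 - \left(921658 + \left(\frac{1}{2} - 343\right)\right) = -30854 - \left(921658 - \frac{685}{2}\right) = -30854 - \frac{1842631}{2} = - \frac{1904339}{2}$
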